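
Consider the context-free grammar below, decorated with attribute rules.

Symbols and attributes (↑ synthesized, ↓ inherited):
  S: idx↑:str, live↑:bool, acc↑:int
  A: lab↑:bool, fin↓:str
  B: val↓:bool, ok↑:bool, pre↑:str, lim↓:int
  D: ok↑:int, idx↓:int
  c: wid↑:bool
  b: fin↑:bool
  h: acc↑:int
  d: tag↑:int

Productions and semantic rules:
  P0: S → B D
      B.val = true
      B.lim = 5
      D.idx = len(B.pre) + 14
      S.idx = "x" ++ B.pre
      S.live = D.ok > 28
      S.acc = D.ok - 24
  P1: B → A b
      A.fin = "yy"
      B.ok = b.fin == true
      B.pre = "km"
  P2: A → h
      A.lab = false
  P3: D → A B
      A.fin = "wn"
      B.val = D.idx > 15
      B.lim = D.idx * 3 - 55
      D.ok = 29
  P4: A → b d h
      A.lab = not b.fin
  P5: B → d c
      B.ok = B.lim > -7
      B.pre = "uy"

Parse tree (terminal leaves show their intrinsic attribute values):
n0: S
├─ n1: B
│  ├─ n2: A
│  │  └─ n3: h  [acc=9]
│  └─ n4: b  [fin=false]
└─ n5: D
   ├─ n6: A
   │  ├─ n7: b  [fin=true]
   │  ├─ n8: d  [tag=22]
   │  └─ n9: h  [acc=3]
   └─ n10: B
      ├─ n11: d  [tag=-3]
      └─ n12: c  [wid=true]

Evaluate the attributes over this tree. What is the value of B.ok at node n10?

1. n1.val = true  [true]
2. n1.lim = 5  [5]
3. n2.fin = "yy"  ["yy"]
4. n3.acc = 9  [terminal]
5. n2.lab = false  [false]
6. n4.fin = false  [terminal]
7. n1.ok = false  [b.fin == true]
8. n1.pre = "km"  ["km"]
9. n5.idx = 16  [len(B.pre) + 14]
10. n6.fin = "wn"  ["wn"]
11. n7.fin = true  [terminal]
12. n8.tag = 22  [terminal]
13. n9.acc = 3  [terminal]
14. n6.lab = false  [not b.fin]
15. n10.val = true  [D.idx > 15]
16. n10.lim = -7  [D.idx * 3 - 55]
17. n11.tag = -3  [terminal]
18. n12.wid = true  [terminal]
19. n10.ok = false  [B.lim > -7]
20. n10.pre = "uy"  ["uy"]
21. n5.ok = 29  [29]
22. n0.idx = "xkm"  ["x" ++ B.pre]
23. n0.live = true  [D.ok > 28]
24. n0.acc = 5  [D.ok - 24]

false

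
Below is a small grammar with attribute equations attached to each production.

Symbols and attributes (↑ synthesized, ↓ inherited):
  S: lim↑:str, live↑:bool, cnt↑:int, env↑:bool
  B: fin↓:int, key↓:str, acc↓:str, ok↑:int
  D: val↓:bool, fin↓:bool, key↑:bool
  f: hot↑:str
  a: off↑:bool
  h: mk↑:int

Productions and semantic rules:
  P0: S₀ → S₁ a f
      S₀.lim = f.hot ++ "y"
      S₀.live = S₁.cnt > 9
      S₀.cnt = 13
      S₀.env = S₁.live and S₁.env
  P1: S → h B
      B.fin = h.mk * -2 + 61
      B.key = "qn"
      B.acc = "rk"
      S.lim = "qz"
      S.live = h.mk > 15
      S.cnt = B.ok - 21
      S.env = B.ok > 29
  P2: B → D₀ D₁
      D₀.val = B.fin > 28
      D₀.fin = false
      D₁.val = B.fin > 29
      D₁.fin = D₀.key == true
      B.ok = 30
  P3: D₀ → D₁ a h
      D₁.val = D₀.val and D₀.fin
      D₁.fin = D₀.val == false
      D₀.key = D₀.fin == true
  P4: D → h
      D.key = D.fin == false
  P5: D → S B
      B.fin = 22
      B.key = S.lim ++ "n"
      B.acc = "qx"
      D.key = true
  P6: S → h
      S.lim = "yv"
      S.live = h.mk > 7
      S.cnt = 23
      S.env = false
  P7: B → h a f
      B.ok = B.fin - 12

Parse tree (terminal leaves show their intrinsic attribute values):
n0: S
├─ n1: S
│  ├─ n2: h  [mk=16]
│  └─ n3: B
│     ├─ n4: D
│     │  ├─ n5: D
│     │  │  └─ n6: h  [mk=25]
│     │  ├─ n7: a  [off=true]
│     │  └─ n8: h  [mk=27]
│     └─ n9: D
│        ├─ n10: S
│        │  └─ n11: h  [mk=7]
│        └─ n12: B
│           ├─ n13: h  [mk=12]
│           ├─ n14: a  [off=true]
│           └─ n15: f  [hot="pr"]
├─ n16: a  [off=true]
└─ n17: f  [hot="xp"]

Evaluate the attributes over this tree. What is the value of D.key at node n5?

1. n2.mk = 16  [terminal]
2. n3.fin = 29  [h.mk * -2 + 61]
3. n3.key = "qn"  ["qn"]
4. n3.acc = "rk"  ["rk"]
5. n4.val = true  [B.fin > 28]
6. n4.fin = false  [false]
7. n5.val = false  [D₀.val and D₀.fin]
8. n5.fin = false  [D₀.val == false]
9. n6.mk = 25  [terminal]
10. n5.key = true  [D.fin == false]
11. n7.off = true  [terminal]
12. n8.mk = 27  [terminal]
13. n4.key = false  [D₀.fin == true]
14. n9.val = false  [B.fin > 29]
15. n9.fin = false  [D₀.key == true]
16. n11.mk = 7  [terminal]
17. n10.lim = "yv"  ["yv"]
18. n10.live = false  [h.mk > 7]
19. n10.cnt = 23  [23]
20. n10.env = false  [false]
21. n12.fin = 22  [22]
22. n12.key = "yvn"  [S.lim ++ "n"]
23. n12.acc = "qx"  ["qx"]
24. n13.mk = 12  [terminal]
25. n14.off = true  [terminal]
26. n15.hot = "pr"  [terminal]
27. n12.ok = 10  [B.fin - 12]
28. n9.key = true  [true]
29. n3.ok = 30  [30]
30. n1.lim = "qz"  ["qz"]
31. n1.live = true  [h.mk > 15]
32. n1.cnt = 9  [B.ok - 21]
33. n1.env = true  [B.ok > 29]
34. n16.off = true  [terminal]
35. n17.hot = "xp"  [terminal]
36. n0.lim = "xpy"  [f.hot ++ "y"]
37. n0.live = false  [S₁.cnt > 9]
38. n0.cnt = 13  [13]
39. n0.env = true  [S₁.live and S₁.env]

true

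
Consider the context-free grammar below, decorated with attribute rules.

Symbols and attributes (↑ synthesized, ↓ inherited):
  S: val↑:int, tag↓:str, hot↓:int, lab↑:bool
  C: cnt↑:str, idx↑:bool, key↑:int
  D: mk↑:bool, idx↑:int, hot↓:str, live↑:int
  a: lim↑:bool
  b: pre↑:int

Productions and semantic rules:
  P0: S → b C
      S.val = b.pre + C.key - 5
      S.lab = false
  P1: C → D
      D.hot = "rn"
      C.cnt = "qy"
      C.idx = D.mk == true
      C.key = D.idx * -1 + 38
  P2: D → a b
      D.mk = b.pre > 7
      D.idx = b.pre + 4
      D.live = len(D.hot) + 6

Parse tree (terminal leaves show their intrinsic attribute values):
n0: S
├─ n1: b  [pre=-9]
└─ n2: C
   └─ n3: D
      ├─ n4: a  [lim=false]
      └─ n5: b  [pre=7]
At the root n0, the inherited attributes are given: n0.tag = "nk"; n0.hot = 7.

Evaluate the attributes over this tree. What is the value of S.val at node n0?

13

1. n0.tag = "nk"  [given at root]
2. n0.hot = 7  [given at root]
3. n1.pre = -9  [terminal]
4. n3.hot = "rn"  ["rn"]
5. n4.lim = false  [terminal]
6. n5.pre = 7  [terminal]
7. n3.mk = false  [b.pre > 7]
8. n3.idx = 11  [b.pre + 4]
9. n3.live = 8  [len(D.hot) + 6]
10. n2.cnt = "qy"  ["qy"]
11. n2.idx = false  [D.mk == true]
12. n2.key = 27  [D.idx * -1 + 38]
13. n0.val = 13  [b.pre + C.key - 5]
14. n0.lab = false  [false]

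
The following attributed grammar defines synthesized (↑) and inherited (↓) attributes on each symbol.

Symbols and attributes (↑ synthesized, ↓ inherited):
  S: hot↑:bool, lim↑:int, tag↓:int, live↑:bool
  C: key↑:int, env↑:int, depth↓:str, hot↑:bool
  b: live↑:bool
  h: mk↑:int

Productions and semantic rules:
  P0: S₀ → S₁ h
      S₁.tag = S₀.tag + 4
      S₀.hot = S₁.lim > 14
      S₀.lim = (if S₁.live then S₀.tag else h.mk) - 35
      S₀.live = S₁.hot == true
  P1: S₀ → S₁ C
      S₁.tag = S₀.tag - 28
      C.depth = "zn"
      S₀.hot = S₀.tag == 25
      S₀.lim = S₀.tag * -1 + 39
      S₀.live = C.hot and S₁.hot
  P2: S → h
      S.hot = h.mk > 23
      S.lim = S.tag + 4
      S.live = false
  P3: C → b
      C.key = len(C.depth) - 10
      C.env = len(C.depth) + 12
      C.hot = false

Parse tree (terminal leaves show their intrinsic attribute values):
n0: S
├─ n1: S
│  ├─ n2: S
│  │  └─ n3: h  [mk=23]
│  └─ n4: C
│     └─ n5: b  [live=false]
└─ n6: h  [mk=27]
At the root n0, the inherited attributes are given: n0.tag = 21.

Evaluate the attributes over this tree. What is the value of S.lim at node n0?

1. n0.tag = 21  [given at root]
2. n1.tag = 25  [S₀.tag + 4]
3. n2.tag = -3  [S₀.tag - 28]
4. n3.mk = 23  [terminal]
5. n2.hot = false  [h.mk > 23]
6. n2.lim = 1  [S.tag + 4]
7. n2.live = false  [false]
8. n4.depth = "zn"  ["zn"]
9. n5.live = false  [terminal]
10. n4.key = -8  [len(C.depth) - 10]
11. n4.env = 14  [len(C.depth) + 12]
12. n4.hot = false  [false]
13. n1.hot = true  [S₀.tag == 25]
14. n1.lim = 14  [S₀.tag * -1 + 39]
15. n1.live = false  [C.hot and S₁.hot]
16. n6.mk = 27  [terminal]
17. n0.hot = false  [S₁.lim > 14]
18. n0.lim = -8  [(if S₁.live then S₀.tag else h.mk) - 35]
19. n0.live = true  [S₁.hot == true]

-8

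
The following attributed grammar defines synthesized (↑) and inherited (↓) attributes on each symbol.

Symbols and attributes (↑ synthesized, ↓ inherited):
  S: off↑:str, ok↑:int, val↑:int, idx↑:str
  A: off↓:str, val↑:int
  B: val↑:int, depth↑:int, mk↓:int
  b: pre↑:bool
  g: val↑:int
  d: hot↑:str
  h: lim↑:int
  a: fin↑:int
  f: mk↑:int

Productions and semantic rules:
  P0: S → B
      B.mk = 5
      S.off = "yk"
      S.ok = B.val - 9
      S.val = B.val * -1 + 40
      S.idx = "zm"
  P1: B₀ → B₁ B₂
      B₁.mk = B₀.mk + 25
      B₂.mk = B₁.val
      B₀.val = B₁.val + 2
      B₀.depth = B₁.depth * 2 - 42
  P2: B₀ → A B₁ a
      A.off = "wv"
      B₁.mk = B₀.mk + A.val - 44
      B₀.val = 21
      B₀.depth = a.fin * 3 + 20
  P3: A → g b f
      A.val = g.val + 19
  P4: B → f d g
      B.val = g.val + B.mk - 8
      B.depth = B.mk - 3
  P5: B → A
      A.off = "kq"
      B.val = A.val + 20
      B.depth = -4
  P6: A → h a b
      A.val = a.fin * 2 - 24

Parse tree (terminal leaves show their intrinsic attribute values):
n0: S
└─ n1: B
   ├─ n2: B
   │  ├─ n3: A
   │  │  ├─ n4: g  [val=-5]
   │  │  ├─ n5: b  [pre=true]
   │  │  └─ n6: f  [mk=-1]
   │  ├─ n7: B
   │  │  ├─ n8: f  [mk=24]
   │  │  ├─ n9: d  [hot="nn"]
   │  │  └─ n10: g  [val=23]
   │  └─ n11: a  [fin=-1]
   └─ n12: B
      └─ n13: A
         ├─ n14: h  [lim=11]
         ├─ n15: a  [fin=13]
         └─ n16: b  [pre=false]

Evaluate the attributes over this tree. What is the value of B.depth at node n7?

1. n1.mk = 5  [5]
2. n2.mk = 30  [B₀.mk + 25]
3. n3.off = "wv"  ["wv"]
4. n4.val = -5  [terminal]
5. n5.pre = true  [terminal]
6. n6.mk = -1  [terminal]
7. n3.val = 14  [g.val + 19]
8. n7.mk = 0  [B₀.mk + A.val - 44]
9. n8.mk = 24  [terminal]
10. n9.hot = "nn"  [terminal]
11. n10.val = 23  [terminal]
12. n7.val = 15  [g.val + B.mk - 8]
13. n7.depth = -3  [B.mk - 3]
14. n11.fin = -1  [terminal]
15. n2.val = 21  [21]
16. n2.depth = 17  [a.fin * 3 + 20]
17. n12.mk = 21  [B₁.val]
18. n13.off = "kq"  ["kq"]
19. n14.lim = 11  [terminal]
20. n15.fin = 13  [terminal]
21. n16.pre = false  [terminal]
22. n13.val = 2  [a.fin * 2 - 24]
23. n12.val = 22  [A.val + 20]
24. n12.depth = -4  [-4]
25. n1.val = 23  [B₁.val + 2]
26. n1.depth = -8  [B₁.depth * 2 - 42]
27. n0.off = "yk"  ["yk"]
28. n0.ok = 14  [B.val - 9]
29. n0.val = 17  [B.val * -1 + 40]
30. n0.idx = "zm"  ["zm"]

-3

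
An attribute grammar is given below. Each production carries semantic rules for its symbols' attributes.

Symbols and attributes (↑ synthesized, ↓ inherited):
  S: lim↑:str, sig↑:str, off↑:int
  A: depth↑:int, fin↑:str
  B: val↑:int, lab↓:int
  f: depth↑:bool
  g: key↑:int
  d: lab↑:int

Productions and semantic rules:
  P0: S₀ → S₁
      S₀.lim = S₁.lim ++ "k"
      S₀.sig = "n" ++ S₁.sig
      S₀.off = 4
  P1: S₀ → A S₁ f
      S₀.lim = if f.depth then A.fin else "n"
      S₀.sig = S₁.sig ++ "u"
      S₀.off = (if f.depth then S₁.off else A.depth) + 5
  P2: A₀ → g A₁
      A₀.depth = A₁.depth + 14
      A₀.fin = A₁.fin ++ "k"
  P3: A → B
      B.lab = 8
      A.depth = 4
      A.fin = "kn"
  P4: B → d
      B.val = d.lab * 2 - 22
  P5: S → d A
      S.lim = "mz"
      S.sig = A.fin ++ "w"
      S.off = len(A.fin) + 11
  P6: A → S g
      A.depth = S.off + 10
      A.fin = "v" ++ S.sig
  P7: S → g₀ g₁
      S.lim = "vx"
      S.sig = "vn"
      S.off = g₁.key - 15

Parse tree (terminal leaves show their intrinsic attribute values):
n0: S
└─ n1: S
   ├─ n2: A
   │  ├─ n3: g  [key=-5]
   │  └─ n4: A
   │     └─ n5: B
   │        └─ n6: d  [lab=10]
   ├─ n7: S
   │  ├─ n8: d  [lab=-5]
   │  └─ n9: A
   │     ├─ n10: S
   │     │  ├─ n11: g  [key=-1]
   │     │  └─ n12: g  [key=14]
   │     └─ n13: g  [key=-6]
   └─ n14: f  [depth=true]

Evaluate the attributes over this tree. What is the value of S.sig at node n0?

1. n3.key = -5  [terminal]
2. n5.lab = 8  [8]
3. n6.lab = 10  [terminal]
4. n5.val = -2  [d.lab * 2 - 22]
5. n4.depth = 4  [4]
6. n4.fin = "kn"  ["kn"]
7. n2.depth = 18  [A₁.depth + 14]
8. n2.fin = "knk"  [A₁.fin ++ "k"]
9. n8.lab = -5  [terminal]
10. n11.key = -1  [terminal]
11. n12.key = 14  [terminal]
12. n10.lim = "vx"  ["vx"]
13. n10.sig = "vn"  ["vn"]
14. n10.off = -1  [g₁.key - 15]
15. n13.key = -6  [terminal]
16. n9.depth = 9  [S.off + 10]
17. n9.fin = "vvn"  ["v" ++ S.sig]
18. n7.lim = "mz"  ["mz"]
19. n7.sig = "vvnw"  [A.fin ++ "w"]
20. n7.off = 14  [len(A.fin) + 11]
21. n14.depth = true  [terminal]
22. n1.lim = "knk"  [if f.depth then A.fin else "n"]
23. n1.sig = "vvnwu"  [S₁.sig ++ "u"]
24. n1.off = 19  [(if f.depth then S₁.off else A.depth) + 5]
25. n0.lim = "knkk"  [S₁.lim ++ "k"]
26. n0.sig = "nvvnwu"  ["n" ++ S₁.sig]
27. n0.off = 4  [4]

"nvvnwu"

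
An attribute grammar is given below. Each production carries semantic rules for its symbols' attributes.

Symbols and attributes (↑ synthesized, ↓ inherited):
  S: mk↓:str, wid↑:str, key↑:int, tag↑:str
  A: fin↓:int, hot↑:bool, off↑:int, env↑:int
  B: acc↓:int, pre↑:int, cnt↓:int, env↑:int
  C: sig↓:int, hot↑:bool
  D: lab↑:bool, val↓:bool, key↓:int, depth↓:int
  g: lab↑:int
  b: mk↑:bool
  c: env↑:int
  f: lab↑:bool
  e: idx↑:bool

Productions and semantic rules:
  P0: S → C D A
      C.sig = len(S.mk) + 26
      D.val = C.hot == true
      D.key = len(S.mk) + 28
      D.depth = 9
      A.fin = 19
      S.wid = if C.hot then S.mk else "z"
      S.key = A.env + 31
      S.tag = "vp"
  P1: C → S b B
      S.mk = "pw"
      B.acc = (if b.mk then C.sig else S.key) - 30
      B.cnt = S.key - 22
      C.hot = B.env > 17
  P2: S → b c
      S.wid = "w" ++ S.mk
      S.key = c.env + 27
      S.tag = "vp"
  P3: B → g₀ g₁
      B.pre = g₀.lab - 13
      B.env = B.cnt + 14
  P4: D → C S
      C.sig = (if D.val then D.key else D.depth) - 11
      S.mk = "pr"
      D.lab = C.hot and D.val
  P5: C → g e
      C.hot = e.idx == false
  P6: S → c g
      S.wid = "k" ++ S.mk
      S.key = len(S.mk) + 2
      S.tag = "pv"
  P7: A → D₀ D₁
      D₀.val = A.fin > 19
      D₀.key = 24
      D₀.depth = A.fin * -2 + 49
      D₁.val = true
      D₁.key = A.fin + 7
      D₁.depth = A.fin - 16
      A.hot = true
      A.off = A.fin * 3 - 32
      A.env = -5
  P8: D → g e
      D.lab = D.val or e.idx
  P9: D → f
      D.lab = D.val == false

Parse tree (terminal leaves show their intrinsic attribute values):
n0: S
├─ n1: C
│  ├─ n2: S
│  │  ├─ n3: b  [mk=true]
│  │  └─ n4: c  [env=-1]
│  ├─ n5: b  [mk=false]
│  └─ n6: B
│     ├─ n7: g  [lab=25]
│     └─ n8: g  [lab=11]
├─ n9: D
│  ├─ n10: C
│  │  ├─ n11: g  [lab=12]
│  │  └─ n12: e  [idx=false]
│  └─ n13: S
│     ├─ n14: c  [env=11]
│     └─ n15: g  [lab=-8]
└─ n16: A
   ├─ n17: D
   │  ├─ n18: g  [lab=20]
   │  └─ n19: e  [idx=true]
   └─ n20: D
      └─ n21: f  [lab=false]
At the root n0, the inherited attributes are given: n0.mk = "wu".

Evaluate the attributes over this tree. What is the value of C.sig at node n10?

1. n0.mk = "wu"  [given at root]
2. n1.sig = 28  [len(S.mk) + 26]
3. n2.mk = "pw"  ["pw"]
4. n3.mk = true  [terminal]
5. n4.env = -1  [terminal]
6. n2.wid = "wpw"  ["w" ++ S.mk]
7. n2.key = 26  [c.env + 27]
8. n2.tag = "vp"  ["vp"]
9. n5.mk = false  [terminal]
10. n6.acc = -4  [(if b.mk then C.sig else S.key) - 30]
11. n6.cnt = 4  [S.key - 22]
12. n7.lab = 25  [terminal]
13. n8.lab = 11  [terminal]
14. n6.pre = 12  [g₀.lab - 13]
15. n6.env = 18  [B.cnt + 14]
16. n1.hot = true  [B.env > 17]
17. n9.val = true  [C.hot == true]
18. n9.key = 30  [len(S.mk) + 28]
19. n9.depth = 9  [9]
20. n10.sig = 19  [(if D.val then D.key else D.depth) - 11]
21. n11.lab = 12  [terminal]
22. n12.idx = false  [terminal]
23. n10.hot = true  [e.idx == false]
24. n13.mk = "pr"  ["pr"]
25. n14.env = 11  [terminal]
26. n15.lab = -8  [terminal]
27. n13.wid = "kpr"  ["k" ++ S.mk]
28. n13.key = 4  [len(S.mk) + 2]
29. n13.tag = "pv"  ["pv"]
30. n9.lab = true  [C.hot and D.val]
31. n16.fin = 19  [19]
32. n17.val = false  [A.fin > 19]
33. n17.key = 24  [24]
34. n17.depth = 11  [A.fin * -2 + 49]
35. n18.lab = 20  [terminal]
36. n19.idx = true  [terminal]
37. n17.lab = true  [D.val or e.idx]
38. n20.val = true  [true]
39. n20.key = 26  [A.fin + 7]
40. n20.depth = 3  [A.fin - 16]
41. n21.lab = false  [terminal]
42. n20.lab = false  [D.val == false]
43. n16.hot = true  [true]
44. n16.off = 25  [A.fin * 3 - 32]
45. n16.env = -5  [-5]
46. n0.wid = "wu"  [if C.hot then S.mk else "z"]
47. n0.key = 26  [A.env + 31]
48. n0.tag = "vp"  ["vp"]

19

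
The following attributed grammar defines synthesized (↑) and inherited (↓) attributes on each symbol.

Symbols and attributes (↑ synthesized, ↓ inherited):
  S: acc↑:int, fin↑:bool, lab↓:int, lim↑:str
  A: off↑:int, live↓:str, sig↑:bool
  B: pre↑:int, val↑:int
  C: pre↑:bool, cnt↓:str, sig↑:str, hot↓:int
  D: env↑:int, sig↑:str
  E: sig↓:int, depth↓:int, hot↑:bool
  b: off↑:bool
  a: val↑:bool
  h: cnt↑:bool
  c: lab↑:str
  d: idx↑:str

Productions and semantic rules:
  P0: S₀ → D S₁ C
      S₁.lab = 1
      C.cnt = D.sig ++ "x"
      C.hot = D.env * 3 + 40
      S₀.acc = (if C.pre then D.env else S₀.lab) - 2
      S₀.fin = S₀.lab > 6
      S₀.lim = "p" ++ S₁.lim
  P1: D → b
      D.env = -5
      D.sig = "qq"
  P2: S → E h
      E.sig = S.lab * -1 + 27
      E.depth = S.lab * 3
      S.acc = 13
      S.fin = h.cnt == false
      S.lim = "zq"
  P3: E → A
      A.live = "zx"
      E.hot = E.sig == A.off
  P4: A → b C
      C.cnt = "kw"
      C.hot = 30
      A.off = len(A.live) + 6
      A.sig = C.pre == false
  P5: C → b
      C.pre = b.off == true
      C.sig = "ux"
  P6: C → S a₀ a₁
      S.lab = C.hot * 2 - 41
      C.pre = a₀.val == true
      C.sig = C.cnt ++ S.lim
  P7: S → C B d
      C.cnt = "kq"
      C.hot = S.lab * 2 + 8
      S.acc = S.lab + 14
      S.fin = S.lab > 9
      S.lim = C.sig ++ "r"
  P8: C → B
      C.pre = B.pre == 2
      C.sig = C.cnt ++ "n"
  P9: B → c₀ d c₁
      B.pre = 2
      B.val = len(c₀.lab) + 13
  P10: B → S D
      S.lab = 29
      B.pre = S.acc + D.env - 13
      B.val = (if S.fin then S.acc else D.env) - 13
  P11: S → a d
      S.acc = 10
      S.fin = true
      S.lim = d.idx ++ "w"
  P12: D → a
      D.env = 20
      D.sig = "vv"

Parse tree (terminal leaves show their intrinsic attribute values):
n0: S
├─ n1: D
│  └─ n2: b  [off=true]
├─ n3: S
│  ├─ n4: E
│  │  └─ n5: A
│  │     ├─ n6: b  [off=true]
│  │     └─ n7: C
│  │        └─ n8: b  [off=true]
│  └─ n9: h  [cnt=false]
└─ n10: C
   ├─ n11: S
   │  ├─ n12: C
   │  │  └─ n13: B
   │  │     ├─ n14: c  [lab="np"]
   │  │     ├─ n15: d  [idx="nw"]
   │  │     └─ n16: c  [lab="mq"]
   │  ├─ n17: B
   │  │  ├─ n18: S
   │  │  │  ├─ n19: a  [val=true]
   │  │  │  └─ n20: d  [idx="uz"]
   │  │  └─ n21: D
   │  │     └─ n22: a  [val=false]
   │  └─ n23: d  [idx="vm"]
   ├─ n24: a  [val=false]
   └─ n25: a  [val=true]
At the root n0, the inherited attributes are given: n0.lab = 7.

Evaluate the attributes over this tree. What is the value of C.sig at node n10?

"qqxkqnr"

1. n0.lab = 7  [given at root]
2. n2.off = true  [terminal]
3. n1.env = -5  [-5]
4. n1.sig = "qq"  ["qq"]
5. n3.lab = 1  [1]
6. n4.sig = 26  [S.lab * -1 + 27]
7. n4.depth = 3  [S.lab * 3]
8. n5.live = "zx"  ["zx"]
9. n6.off = true  [terminal]
10. n7.cnt = "kw"  ["kw"]
11. n7.hot = 30  [30]
12. n8.off = true  [terminal]
13. n7.pre = true  [b.off == true]
14. n7.sig = "ux"  ["ux"]
15. n5.off = 8  [len(A.live) + 6]
16. n5.sig = false  [C.pre == false]
17. n4.hot = false  [E.sig == A.off]
18. n9.cnt = false  [terminal]
19. n3.acc = 13  [13]
20. n3.fin = true  [h.cnt == false]
21. n3.lim = "zq"  ["zq"]
22. n10.cnt = "qqx"  [D.sig ++ "x"]
23. n10.hot = 25  [D.env * 3 + 40]
24. n11.lab = 9  [C.hot * 2 - 41]
25. n12.cnt = "kq"  ["kq"]
26. n12.hot = 26  [S.lab * 2 + 8]
27. n14.lab = "np"  [terminal]
28. n15.idx = "nw"  [terminal]
29. n16.lab = "mq"  [terminal]
30. n13.pre = 2  [2]
31. n13.val = 15  [len(c₀.lab) + 13]
32. n12.pre = true  [B.pre == 2]
33. n12.sig = "kqn"  [C.cnt ++ "n"]
34. n18.lab = 29  [29]
35. n19.val = true  [terminal]
36. n20.idx = "uz"  [terminal]
37. n18.acc = 10  [10]
38. n18.fin = true  [true]
39. n18.lim = "uzw"  [d.idx ++ "w"]
40. n22.val = false  [terminal]
41. n21.env = 20  [20]
42. n21.sig = "vv"  ["vv"]
43. n17.pre = 17  [S.acc + D.env - 13]
44. n17.val = -3  [(if S.fin then S.acc else D.env) - 13]
45. n23.idx = "vm"  [terminal]
46. n11.acc = 23  [S.lab + 14]
47. n11.fin = false  [S.lab > 9]
48. n11.lim = "kqnr"  [C.sig ++ "r"]
49. n24.val = false  [terminal]
50. n25.val = true  [terminal]
51. n10.pre = false  [a₀.val == true]
52. n10.sig = "qqxkqnr"  [C.cnt ++ S.lim]
53. n0.acc = 5  [(if C.pre then D.env else S₀.lab) - 2]
54. n0.fin = true  [S₀.lab > 6]
55. n0.lim = "pzq"  ["p" ++ S₁.lim]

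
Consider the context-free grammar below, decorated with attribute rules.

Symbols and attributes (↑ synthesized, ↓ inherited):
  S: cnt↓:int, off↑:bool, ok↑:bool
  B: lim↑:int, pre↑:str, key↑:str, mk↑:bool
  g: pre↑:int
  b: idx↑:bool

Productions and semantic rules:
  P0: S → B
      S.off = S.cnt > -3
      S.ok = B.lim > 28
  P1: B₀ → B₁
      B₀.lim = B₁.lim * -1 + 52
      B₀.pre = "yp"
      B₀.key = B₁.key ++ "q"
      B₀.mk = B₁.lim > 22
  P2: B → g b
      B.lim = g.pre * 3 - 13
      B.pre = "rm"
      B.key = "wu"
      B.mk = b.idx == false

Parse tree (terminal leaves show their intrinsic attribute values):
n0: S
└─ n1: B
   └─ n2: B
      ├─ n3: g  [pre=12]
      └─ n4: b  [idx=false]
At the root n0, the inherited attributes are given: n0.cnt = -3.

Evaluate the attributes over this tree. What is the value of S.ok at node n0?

1. n0.cnt = -3  [given at root]
2. n3.pre = 12  [terminal]
3. n4.idx = false  [terminal]
4. n2.lim = 23  [g.pre * 3 - 13]
5. n2.pre = "rm"  ["rm"]
6. n2.key = "wu"  ["wu"]
7. n2.mk = true  [b.idx == false]
8. n1.lim = 29  [B₁.lim * -1 + 52]
9. n1.pre = "yp"  ["yp"]
10. n1.key = "wuq"  [B₁.key ++ "q"]
11. n1.mk = true  [B₁.lim > 22]
12. n0.off = false  [S.cnt > -3]
13. n0.ok = true  [B.lim > 28]

true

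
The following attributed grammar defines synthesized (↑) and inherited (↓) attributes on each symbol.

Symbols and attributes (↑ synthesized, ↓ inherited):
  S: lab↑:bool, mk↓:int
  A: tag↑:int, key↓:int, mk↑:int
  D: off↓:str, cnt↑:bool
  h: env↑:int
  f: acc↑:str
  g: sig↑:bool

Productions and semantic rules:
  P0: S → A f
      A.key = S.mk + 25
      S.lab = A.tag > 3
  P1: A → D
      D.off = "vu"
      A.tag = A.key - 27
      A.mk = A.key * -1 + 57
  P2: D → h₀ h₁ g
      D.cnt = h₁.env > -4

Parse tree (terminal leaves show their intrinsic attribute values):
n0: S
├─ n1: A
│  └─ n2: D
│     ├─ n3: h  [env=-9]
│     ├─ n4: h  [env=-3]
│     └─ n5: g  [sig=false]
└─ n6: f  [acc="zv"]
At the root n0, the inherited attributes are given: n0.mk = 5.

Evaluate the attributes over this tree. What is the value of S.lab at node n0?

1. n0.mk = 5  [given at root]
2. n1.key = 30  [S.mk + 25]
3. n2.off = "vu"  ["vu"]
4. n3.env = -9  [terminal]
5. n4.env = -3  [terminal]
6. n5.sig = false  [terminal]
7. n2.cnt = true  [h₁.env > -4]
8. n1.tag = 3  [A.key - 27]
9. n1.mk = 27  [A.key * -1 + 57]
10. n6.acc = "zv"  [terminal]
11. n0.lab = false  [A.tag > 3]

false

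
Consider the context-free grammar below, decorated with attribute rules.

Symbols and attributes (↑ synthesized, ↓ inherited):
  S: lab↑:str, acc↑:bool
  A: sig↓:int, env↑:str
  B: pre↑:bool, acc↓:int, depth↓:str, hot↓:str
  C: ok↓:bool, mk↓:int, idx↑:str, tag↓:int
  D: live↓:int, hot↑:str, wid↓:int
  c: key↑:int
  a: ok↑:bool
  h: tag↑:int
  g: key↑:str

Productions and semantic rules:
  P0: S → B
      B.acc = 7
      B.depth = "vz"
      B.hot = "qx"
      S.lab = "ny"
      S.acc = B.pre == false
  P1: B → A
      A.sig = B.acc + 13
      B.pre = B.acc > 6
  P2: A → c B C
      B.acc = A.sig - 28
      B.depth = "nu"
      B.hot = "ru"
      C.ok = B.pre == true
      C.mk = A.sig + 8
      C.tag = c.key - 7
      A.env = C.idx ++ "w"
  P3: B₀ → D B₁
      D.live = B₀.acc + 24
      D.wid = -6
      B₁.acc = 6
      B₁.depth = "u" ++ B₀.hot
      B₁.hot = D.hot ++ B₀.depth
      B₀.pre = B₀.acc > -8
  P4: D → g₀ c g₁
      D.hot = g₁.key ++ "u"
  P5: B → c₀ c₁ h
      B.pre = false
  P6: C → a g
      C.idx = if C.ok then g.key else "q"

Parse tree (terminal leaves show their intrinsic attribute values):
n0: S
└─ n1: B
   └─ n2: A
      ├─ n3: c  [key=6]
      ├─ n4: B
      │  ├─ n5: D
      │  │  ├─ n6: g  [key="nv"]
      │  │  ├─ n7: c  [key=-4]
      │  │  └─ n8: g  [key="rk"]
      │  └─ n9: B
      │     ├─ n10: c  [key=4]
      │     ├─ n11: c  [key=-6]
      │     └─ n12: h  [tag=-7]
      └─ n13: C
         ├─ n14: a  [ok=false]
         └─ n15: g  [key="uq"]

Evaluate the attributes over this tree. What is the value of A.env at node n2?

1. n1.acc = 7  [7]
2. n1.depth = "vz"  ["vz"]
3. n1.hot = "qx"  ["qx"]
4. n2.sig = 20  [B.acc + 13]
5. n3.key = 6  [terminal]
6. n4.acc = -8  [A.sig - 28]
7. n4.depth = "nu"  ["nu"]
8. n4.hot = "ru"  ["ru"]
9. n5.live = 16  [B₀.acc + 24]
10. n5.wid = -6  [-6]
11. n6.key = "nv"  [terminal]
12. n7.key = -4  [terminal]
13. n8.key = "rk"  [terminal]
14. n5.hot = "rku"  [g₁.key ++ "u"]
15. n9.acc = 6  [6]
16. n9.depth = "uru"  ["u" ++ B₀.hot]
17. n9.hot = "rkunu"  [D.hot ++ B₀.depth]
18. n10.key = 4  [terminal]
19. n11.key = -6  [terminal]
20. n12.tag = -7  [terminal]
21. n9.pre = false  [false]
22. n4.pre = false  [B₀.acc > -8]
23. n13.ok = false  [B.pre == true]
24. n13.mk = 28  [A.sig + 8]
25. n13.tag = -1  [c.key - 7]
26. n14.ok = false  [terminal]
27. n15.key = "uq"  [terminal]
28. n13.idx = "q"  [if C.ok then g.key else "q"]
29. n2.env = "qw"  [C.idx ++ "w"]
30. n1.pre = true  [B.acc > 6]
31. n0.lab = "ny"  ["ny"]
32. n0.acc = false  [B.pre == false]

"qw"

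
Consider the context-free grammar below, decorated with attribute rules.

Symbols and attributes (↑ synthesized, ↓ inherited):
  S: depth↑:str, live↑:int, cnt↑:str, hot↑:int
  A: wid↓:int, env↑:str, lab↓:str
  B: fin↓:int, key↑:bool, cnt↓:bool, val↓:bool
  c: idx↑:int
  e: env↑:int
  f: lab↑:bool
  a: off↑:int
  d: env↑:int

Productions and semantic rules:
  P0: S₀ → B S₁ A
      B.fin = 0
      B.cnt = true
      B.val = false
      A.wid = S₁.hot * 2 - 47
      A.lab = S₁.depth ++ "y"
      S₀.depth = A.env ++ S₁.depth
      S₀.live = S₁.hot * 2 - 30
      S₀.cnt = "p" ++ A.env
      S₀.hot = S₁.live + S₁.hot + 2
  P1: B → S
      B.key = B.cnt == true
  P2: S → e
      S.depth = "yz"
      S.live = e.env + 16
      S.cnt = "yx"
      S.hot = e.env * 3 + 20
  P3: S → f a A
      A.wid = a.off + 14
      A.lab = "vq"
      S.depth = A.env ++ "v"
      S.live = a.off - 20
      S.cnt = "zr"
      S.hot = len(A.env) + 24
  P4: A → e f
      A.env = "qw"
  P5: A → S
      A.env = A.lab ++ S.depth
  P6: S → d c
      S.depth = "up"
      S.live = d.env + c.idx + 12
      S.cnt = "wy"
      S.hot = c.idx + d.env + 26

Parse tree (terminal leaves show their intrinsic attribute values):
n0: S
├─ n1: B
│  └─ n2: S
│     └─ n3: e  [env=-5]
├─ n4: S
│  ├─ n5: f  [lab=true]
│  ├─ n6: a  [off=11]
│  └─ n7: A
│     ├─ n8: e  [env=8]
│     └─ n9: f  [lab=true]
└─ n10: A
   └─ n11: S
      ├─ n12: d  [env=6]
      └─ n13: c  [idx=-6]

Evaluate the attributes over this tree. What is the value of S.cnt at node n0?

"pqwvyup"

1. n1.fin = 0  [0]
2. n1.cnt = true  [true]
3. n1.val = false  [false]
4. n3.env = -5  [terminal]
5. n2.depth = "yz"  ["yz"]
6. n2.live = 11  [e.env + 16]
7. n2.cnt = "yx"  ["yx"]
8. n2.hot = 5  [e.env * 3 + 20]
9. n1.key = true  [B.cnt == true]
10. n5.lab = true  [terminal]
11. n6.off = 11  [terminal]
12. n7.wid = 25  [a.off + 14]
13. n7.lab = "vq"  ["vq"]
14. n8.env = 8  [terminal]
15. n9.lab = true  [terminal]
16. n7.env = "qw"  ["qw"]
17. n4.depth = "qwv"  [A.env ++ "v"]
18. n4.live = -9  [a.off - 20]
19. n4.cnt = "zr"  ["zr"]
20. n4.hot = 26  [len(A.env) + 24]
21. n10.wid = 5  [S₁.hot * 2 - 47]
22. n10.lab = "qwvy"  [S₁.depth ++ "y"]
23. n12.env = 6  [terminal]
24. n13.idx = -6  [terminal]
25. n11.depth = "up"  ["up"]
26. n11.live = 12  [d.env + c.idx + 12]
27. n11.cnt = "wy"  ["wy"]
28. n11.hot = 26  [c.idx + d.env + 26]
29. n10.env = "qwvyup"  [A.lab ++ S.depth]
30. n0.depth = "qwvyupqwv"  [A.env ++ S₁.depth]
31. n0.live = 22  [S₁.hot * 2 - 30]
32. n0.cnt = "pqwvyup"  ["p" ++ A.env]
33. n0.hot = 19  [S₁.live + S₁.hot + 2]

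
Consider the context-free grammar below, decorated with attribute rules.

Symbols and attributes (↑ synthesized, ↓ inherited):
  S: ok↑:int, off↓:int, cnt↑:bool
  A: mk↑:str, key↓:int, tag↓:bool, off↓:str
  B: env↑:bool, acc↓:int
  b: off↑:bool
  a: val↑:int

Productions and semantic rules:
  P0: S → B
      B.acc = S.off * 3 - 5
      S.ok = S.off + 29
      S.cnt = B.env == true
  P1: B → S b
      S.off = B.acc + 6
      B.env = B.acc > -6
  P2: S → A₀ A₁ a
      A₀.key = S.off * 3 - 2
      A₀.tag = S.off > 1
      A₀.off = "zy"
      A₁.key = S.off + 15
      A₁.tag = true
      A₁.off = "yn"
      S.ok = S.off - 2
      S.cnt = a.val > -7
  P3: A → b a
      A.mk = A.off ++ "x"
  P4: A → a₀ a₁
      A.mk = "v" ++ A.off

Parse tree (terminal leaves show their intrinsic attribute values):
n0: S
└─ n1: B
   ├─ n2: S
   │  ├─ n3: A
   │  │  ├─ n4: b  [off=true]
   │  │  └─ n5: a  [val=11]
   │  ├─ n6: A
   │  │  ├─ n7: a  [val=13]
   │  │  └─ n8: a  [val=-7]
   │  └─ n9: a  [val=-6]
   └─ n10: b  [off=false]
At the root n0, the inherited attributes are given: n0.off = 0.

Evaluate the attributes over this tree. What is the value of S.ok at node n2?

-1

1. n0.off = 0  [given at root]
2. n1.acc = -5  [S.off * 3 - 5]
3. n2.off = 1  [B.acc + 6]
4. n3.key = 1  [S.off * 3 - 2]
5. n3.tag = false  [S.off > 1]
6. n3.off = "zy"  ["zy"]
7. n4.off = true  [terminal]
8. n5.val = 11  [terminal]
9. n3.mk = "zyx"  [A.off ++ "x"]
10. n6.key = 16  [S.off + 15]
11. n6.tag = true  [true]
12. n6.off = "yn"  ["yn"]
13. n7.val = 13  [terminal]
14. n8.val = -7  [terminal]
15. n6.mk = "vyn"  ["v" ++ A.off]
16. n9.val = -6  [terminal]
17. n2.ok = -1  [S.off - 2]
18. n2.cnt = true  [a.val > -7]
19. n10.off = false  [terminal]
20. n1.env = true  [B.acc > -6]
21. n0.ok = 29  [S.off + 29]
22. n0.cnt = true  [B.env == true]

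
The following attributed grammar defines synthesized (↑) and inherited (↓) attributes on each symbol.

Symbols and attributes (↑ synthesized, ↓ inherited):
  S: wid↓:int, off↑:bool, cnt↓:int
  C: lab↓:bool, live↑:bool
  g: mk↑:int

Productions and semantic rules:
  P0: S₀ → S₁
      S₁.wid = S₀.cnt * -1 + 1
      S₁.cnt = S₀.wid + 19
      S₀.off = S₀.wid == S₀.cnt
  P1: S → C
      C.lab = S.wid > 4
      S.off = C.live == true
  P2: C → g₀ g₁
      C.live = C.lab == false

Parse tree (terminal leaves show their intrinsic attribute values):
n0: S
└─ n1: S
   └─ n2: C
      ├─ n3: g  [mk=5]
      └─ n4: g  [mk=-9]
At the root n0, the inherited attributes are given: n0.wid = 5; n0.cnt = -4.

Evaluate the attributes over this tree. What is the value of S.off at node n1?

false

1. n0.wid = 5  [given at root]
2. n0.cnt = -4  [given at root]
3. n1.wid = 5  [S₀.cnt * -1 + 1]
4. n1.cnt = 24  [S₀.wid + 19]
5. n2.lab = true  [S.wid > 4]
6. n3.mk = 5  [terminal]
7. n4.mk = -9  [terminal]
8. n2.live = false  [C.lab == false]
9. n1.off = false  [C.live == true]
10. n0.off = false  [S₀.wid == S₀.cnt]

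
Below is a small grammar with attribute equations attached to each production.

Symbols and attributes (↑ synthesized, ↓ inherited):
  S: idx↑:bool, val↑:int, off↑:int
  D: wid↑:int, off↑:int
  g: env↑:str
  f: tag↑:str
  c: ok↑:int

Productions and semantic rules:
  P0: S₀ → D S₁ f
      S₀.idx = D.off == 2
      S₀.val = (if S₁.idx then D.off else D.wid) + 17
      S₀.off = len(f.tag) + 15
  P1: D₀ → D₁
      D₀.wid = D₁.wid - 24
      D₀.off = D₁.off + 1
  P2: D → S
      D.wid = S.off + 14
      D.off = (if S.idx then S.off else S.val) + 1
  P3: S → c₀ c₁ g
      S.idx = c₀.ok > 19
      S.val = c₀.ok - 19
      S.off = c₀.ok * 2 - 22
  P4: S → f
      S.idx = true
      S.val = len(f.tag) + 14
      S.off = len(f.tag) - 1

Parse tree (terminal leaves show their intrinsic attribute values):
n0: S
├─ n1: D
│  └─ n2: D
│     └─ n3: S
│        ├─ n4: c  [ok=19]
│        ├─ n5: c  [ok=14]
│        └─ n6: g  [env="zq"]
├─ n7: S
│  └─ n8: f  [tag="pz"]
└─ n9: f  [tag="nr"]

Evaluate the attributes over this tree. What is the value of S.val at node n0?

1. n4.ok = 19  [terminal]
2. n5.ok = 14  [terminal]
3. n6.env = "zq"  [terminal]
4. n3.idx = false  [c₀.ok > 19]
5. n3.val = 0  [c₀.ok - 19]
6. n3.off = 16  [c₀.ok * 2 - 22]
7. n2.wid = 30  [S.off + 14]
8. n2.off = 1  [(if S.idx then S.off else S.val) + 1]
9. n1.wid = 6  [D₁.wid - 24]
10. n1.off = 2  [D₁.off + 1]
11. n8.tag = "pz"  [terminal]
12. n7.idx = true  [true]
13. n7.val = 16  [len(f.tag) + 14]
14. n7.off = 1  [len(f.tag) - 1]
15. n9.tag = "nr"  [terminal]
16. n0.idx = true  [D.off == 2]
17. n0.val = 19  [(if S₁.idx then D.off else D.wid) + 17]
18. n0.off = 17  [len(f.tag) + 15]

19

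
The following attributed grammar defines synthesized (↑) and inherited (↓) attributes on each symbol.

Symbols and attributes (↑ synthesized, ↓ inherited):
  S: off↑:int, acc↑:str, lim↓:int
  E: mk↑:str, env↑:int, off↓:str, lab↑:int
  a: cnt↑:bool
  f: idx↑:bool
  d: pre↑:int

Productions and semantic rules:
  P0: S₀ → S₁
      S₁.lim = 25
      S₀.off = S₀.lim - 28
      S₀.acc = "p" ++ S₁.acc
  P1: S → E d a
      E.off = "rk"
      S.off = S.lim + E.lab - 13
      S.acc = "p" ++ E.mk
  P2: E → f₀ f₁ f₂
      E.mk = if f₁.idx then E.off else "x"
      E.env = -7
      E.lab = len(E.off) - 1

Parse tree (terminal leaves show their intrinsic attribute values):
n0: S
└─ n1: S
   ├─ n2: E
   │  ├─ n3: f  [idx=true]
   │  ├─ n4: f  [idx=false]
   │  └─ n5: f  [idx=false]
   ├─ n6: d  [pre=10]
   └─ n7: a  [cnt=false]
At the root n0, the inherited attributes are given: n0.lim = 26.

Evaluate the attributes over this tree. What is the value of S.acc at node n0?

1. n0.lim = 26  [given at root]
2. n1.lim = 25  [25]
3. n2.off = "rk"  ["rk"]
4. n3.idx = true  [terminal]
5. n4.idx = false  [terminal]
6. n5.idx = false  [terminal]
7. n2.mk = "x"  [if f₁.idx then E.off else "x"]
8. n2.env = -7  [-7]
9. n2.lab = 1  [len(E.off) - 1]
10. n6.pre = 10  [terminal]
11. n7.cnt = false  [terminal]
12. n1.off = 13  [S.lim + E.lab - 13]
13. n1.acc = "px"  ["p" ++ E.mk]
14. n0.off = -2  [S₀.lim - 28]
15. n0.acc = "ppx"  ["p" ++ S₁.acc]

"ppx"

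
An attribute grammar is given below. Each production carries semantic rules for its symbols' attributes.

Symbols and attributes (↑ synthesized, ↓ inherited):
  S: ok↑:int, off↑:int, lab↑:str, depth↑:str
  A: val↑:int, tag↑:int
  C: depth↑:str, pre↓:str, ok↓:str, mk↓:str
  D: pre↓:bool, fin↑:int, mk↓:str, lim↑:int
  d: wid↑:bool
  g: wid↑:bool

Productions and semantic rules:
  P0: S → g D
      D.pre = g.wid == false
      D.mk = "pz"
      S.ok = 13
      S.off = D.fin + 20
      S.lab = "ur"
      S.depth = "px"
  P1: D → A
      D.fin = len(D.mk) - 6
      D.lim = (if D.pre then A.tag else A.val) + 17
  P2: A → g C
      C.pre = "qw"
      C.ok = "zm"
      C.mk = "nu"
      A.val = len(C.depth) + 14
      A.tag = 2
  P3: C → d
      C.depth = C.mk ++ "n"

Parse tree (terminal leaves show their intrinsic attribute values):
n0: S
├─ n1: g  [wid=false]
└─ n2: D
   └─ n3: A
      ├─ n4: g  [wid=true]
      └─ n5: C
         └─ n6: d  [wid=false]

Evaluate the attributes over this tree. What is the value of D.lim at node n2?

1. n1.wid = false  [terminal]
2. n2.pre = true  [g.wid == false]
3. n2.mk = "pz"  ["pz"]
4. n4.wid = true  [terminal]
5. n5.pre = "qw"  ["qw"]
6. n5.ok = "zm"  ["zm"]
7. n5.mk = "nu"  ["nu"]
8. n6.wid = false  [terminal]
9. n5.depth = "nun"  [C.mk ++ "n"]
10. n3.val = 17  [len(C.depth) + 14]
11. n3.tag = 2  [2]
12. n2.fin = -4  [len(D.mk) - 6]
13. n2.lim = 19  [(if D.pre then A.tag else A.val) + 17]
14. n0.ok = 13  [13]
15. n0.off = 16  [D.fin + 20]
16. n0.lab = "ur"  ["ur"]
17. n0.depth = "px"  ["px"]

19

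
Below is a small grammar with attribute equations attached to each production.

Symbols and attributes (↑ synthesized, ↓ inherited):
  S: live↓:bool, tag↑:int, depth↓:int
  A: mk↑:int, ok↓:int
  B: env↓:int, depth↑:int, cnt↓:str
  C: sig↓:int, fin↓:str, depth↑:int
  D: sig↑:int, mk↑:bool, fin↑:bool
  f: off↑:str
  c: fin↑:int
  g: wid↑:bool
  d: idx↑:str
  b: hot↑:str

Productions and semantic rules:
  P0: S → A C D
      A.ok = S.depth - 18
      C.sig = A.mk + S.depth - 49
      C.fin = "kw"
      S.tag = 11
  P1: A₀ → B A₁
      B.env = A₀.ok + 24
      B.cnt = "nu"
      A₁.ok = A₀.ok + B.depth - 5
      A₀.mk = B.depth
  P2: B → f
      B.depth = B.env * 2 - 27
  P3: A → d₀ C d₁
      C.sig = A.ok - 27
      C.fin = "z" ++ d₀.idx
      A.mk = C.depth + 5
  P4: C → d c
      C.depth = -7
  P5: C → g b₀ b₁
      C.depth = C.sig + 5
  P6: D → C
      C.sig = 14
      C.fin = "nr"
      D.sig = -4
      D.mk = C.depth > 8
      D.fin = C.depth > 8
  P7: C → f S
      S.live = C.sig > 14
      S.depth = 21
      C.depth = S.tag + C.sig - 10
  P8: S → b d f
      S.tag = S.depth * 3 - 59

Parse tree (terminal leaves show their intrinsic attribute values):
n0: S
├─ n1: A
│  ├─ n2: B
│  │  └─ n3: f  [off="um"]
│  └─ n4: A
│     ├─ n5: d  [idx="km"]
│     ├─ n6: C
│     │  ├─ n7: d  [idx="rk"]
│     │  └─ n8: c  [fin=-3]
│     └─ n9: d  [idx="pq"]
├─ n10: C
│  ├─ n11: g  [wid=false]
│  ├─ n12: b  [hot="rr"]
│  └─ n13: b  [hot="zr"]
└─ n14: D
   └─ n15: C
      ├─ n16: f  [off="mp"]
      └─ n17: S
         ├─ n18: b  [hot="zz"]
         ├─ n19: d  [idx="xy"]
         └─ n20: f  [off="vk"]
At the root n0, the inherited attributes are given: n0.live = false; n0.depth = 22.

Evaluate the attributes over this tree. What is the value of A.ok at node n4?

28

1. n0.live = false  [given at root]
2. n0.depth = 22  [given at root]
3. n1.ok = 4  [S.depth - 18]
4. n2.env = 28  [A₀.ok + 24]
5. n2.cnt = "nu"  ["nu"]
6. n3.off = "um"  [terminal]
7. n2.depth = 29  [B.env * 2 - 27]
8. n4.ok = 28  [A₀.ok + B.depth - 5]
9. n5.idx = "km"  [terminal]
10. n6.sig = 1  [A.ok - 27]
11. n6.fin = "zkm"  ["z" ++ d₀.idx]
12. n7.idx = "rk"  [terminal]
13. n8.fin = -3  [terminal]
14. n6.depth = -7  [-7]
15. n9.idx = "pq"  [terminal]
16. n4.mk = -2  [C.depth + 5]
17. n1.mk = 29  [B.depth]
18. n10.sig = 2  [A.mk + S.depth - 49]
19. n10.fin = "kw"  ["kw"]
20. n11.wid = false  [terminal]
21. n12.hot = "rr"  [terminal]
22. n13.hot = "zr"  [terminal]
23. n10.depth = 7  [C.sig + 5]
24. n15.sig = 14  [14]
25. n15.fin = "nr"  ["nr"]
26. n16.off = "mp"  [terminal]
27. n17.live = false  [C.sig > 14]
28. n17.depth = 21  [21]
29. n18.hot = "zz"  [terminal]
30. n19.idx = "xy"  [terminal]
31. n20.off = "vk"  [terminal]
32. n17.tag = 4  [S.depth * 3 - 59]
33. n15.depth = 8  [S.tag + C.sig - 10]
34. n14.sig = -4  [-4]
35. n14.mk = false  [C.depth > 8]
36. n14.fin = false  [C.depth > 8]
37. n0.tag = 11  [11]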